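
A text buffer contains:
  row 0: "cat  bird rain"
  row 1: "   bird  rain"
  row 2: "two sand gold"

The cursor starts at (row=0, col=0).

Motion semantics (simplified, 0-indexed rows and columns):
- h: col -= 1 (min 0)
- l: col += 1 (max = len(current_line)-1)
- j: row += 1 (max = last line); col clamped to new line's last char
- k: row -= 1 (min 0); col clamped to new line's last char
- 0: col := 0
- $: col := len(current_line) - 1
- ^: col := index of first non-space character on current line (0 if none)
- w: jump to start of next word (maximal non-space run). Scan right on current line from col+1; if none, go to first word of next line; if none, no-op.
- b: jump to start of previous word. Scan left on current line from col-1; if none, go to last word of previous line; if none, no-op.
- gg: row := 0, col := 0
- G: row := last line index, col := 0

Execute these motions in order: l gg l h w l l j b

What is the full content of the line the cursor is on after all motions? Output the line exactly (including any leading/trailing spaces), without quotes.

Answer:    bird  rain

Derivation:
After 1 (l): row=0 col=1 char='a'
After 2 (gg): row=0 col=0 char='c'
After 3 (l): row=0 col=1 char='a'
After 4 (h): row=0 col=0 char='c'
After 5 (w): row=0 col=5 char='b'
After 6 (l): row=0 col=6 char='i'
After 7 (l): row=0 col=7 char='r'
After 8 (j): row=1 col=7 char='_'
After 9 (b): row=1 col=3 char='b'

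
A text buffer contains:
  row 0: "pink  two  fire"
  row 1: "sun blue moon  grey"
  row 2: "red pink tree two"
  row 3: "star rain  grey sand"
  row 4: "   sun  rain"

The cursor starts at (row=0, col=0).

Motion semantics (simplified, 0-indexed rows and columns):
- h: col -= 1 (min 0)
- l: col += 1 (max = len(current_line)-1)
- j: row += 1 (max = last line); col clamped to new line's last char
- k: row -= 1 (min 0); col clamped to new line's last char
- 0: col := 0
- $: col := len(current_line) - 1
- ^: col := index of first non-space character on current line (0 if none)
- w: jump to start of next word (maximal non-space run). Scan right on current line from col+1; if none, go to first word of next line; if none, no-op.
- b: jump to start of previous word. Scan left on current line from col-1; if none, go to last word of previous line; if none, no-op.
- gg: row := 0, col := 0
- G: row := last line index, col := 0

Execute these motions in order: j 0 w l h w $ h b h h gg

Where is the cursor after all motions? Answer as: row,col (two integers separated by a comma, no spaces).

After 1 (j): row=1 col=0 char='s'
After 2 (0): row=1 col=0 char='s'
After 3 (w): row=1 col=4 char='b'
After 4 (l): row=1 col=5 char='l'
After 5 (h): row=1 col=4 char='b'
After 6 (w): row=1 col=9 char='m'
After 7 ($): row=1 col=18 char='y'
After 8 (h): row=1 col=17 char='e'
After 9 (b): row=1 col=15 char='g'
After 10 (h): row=1 col=14 char='_'
After 11 (h): row=1 col=13 char='_'
After 12 (gg): row=0 col=0 char='p'

Answer: 0,0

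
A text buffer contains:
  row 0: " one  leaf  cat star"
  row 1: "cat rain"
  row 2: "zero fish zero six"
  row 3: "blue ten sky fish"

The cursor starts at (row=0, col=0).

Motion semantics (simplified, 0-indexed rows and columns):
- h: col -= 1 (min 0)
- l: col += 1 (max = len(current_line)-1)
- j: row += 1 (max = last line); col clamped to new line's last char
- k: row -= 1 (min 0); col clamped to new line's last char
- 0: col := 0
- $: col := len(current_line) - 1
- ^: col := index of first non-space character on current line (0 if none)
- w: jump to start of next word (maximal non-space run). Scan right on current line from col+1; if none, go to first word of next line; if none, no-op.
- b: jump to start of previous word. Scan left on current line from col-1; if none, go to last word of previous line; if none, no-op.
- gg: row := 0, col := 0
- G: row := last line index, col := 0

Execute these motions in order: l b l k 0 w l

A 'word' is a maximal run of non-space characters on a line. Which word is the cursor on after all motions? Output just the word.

After 1 (l): row=0 col=1 char='o'
After 2 (b): row=0 col=1 char='o'
After 3 (l): row=0 col=2 char='n'
After 4 (k): row=0 col=2 char='n'
After 5 (0): row=0 col=0 char='_'
After 6 (w): row=0 col=1 char='o'
After 7 (l): row=0 col=2 char='n'

Answer: one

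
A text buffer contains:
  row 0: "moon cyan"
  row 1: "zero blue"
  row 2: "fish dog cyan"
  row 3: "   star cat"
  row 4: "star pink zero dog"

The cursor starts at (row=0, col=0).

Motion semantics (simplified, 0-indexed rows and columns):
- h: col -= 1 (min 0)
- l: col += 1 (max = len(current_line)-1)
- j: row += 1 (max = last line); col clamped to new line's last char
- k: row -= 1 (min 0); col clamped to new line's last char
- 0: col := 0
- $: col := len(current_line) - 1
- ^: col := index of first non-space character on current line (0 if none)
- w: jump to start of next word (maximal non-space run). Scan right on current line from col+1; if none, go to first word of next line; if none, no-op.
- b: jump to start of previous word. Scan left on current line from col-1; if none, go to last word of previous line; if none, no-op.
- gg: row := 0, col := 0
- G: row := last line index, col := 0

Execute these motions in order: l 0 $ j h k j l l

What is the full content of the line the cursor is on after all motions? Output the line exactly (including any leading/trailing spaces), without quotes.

After 1 (l): row=0 col=1 char='o'
After 2 (0): row=0 col=0 char='m'
After 3 ($): row=0 col=8 char='n'
After 4 (j): row=1 col=8 char='e'
After 5 (h): row=1 col=7 char='u'
After 6 (k): row=0 col=7 char='a'
After 7 (j): row=1 col=7 char='u'
After 8 (l): row=1 col=8 char='e'
After 9 (l): row=1 col=8 char='e'

Answer: zero blue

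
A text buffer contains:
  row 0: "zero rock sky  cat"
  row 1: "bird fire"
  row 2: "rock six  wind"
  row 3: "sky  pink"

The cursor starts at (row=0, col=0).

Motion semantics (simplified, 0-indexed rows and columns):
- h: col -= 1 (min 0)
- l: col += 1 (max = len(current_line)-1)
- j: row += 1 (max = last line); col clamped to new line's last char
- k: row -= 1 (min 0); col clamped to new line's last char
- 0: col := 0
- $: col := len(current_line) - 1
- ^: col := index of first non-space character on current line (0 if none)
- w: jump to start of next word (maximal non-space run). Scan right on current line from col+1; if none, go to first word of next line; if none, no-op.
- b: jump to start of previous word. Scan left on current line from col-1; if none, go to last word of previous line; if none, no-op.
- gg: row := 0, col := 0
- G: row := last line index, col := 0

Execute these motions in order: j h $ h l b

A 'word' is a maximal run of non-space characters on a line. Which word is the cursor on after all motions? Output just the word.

Answer: fire

Derivation:
After 1 (j): row=1 col=0 char='b'
After 2 (h): row=1 col=0 char='b'
After 3 ($): row=1 col=8 char='e'
After 4 (h): row=1 col=7 char='r'
After 5 (l): row=1 col=8 char='e'
After 6 (b): row=1 col=5 char='f'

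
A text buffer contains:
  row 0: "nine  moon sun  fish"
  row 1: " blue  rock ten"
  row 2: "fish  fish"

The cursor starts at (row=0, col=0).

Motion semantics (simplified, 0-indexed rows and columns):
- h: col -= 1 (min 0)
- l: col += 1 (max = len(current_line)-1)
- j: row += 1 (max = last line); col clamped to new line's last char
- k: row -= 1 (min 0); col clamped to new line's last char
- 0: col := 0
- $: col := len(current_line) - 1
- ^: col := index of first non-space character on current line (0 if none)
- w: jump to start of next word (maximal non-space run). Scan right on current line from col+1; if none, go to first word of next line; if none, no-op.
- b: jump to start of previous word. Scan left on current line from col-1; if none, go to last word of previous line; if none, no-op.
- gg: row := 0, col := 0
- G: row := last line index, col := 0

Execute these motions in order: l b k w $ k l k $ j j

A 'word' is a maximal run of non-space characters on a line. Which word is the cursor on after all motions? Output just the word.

After 1 (l): row=0 col=1 char='i'
After 2 (b): row=0 col=0 char='n'
After 3 (k): row=0 col=0 char='n'
After 4 (w): row=0 col=6 char='m'
After 5 ($): row=0 col=19 char='h'
After 6 (k): row=0 col=19 char='h'
After 7 (l): row=0 col=19 char='h'
After 8 (k): row=0 col=19 char='h'
After 9 ($): row=0 col=19 char='h'
After 10 (j): row=1 col=14 char='n'
After 11 (j): row=2 col=9 char='h'

Answer: fish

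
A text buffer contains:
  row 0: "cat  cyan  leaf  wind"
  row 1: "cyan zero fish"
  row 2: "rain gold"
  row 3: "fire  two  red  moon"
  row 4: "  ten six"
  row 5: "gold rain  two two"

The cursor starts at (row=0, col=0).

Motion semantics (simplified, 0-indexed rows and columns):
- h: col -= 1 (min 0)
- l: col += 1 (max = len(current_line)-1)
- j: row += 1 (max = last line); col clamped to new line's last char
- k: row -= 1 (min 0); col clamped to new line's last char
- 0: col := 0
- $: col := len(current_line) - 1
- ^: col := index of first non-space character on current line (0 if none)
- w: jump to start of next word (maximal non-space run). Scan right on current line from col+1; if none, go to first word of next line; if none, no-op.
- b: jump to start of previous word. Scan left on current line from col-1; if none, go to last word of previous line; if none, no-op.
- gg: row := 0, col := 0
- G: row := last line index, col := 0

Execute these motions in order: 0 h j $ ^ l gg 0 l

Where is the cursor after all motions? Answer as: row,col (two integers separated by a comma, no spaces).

Answer: 0,1

Derivation:
After 1 (0): row=0 col=0 char='c'
After 2 (h): row=0 col=0 char='c'
After 3 (j): row=1 col=0 char='c'
After 4 ($): row=1 col=13 char='h'
After 5 (^): row=1 col=0 char='c'
After 6 (l): row=1 col=1 char='y'
After 7 (gg): row=0 col=0 char='c'
After 8 (0): row=0 col=0 char='c'
After 9 (l): row=0 col=1 char='a'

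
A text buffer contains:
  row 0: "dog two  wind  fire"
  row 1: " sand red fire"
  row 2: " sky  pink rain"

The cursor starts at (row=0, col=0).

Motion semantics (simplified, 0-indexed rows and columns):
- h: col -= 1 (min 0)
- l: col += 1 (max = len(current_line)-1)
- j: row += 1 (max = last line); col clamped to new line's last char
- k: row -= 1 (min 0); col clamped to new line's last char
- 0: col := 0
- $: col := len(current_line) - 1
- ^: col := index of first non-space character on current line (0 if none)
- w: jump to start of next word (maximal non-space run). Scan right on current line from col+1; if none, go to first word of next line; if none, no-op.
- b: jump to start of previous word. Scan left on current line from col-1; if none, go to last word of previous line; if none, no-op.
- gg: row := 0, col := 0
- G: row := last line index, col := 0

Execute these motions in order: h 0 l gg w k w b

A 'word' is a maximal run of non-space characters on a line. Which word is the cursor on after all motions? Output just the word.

After 1 (h): row=0 col=0 char='d'
After 2 (0): row=0 col=0 char='d'
After 3 (l): row=0 col=1 char='o'
After 4 (gg): row=0 col=0 char='d'
After 5 (w): row=0 col=4 char='t'
After 6 (k): row=0 col=4 char='t'
After 7 (w): row=0 col=9 char='w'
After 8 (b): row=0 col=4 char='t'

Answer: two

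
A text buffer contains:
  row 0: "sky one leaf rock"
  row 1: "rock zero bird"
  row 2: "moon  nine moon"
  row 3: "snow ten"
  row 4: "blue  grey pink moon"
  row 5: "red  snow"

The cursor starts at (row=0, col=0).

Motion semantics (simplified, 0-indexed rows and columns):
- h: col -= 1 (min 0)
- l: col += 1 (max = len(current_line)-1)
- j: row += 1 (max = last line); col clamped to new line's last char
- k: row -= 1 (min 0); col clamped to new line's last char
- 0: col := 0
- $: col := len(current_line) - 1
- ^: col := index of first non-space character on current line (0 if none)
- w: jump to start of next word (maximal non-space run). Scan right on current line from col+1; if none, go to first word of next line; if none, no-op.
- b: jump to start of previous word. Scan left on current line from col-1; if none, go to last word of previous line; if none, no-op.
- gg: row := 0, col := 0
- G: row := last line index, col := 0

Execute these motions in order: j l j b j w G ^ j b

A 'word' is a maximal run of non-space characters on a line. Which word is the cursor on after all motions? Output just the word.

Answer: moon

Derivation:
After 1 (j): row=1 col=0 char='r'
After 2 (l): row=1 col=1 char='o'
After 3 (j): row=2 col=1 char='o'
After 4 (b): row=2 col=0 char='m'
After 5 (j): row=3 col=0 char='s'
After 6 (w): row=3 col=5 char='t'
After 7 (G): row=5 col=0 char='r'
After 8 (^): row=5 col=0 char='r'
After 9 (j): row=5 col=0 char='r'
After 10 (b): row=4 col=16 char='m'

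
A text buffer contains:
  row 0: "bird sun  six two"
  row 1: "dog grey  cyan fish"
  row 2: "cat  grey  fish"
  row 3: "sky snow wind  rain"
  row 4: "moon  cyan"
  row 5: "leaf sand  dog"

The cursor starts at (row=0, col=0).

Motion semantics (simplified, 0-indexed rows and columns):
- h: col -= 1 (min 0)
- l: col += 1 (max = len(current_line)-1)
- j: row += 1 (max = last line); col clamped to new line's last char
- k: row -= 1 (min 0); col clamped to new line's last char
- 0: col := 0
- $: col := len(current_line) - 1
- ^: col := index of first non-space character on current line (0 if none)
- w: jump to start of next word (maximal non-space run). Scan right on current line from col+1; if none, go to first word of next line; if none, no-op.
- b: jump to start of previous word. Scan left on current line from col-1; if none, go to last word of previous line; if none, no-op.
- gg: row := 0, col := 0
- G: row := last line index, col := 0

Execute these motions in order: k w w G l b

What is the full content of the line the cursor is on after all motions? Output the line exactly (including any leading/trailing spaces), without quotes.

After 1 (k): row=0 col=0 char='b'
After 2 (w): row=0 col=5 char='s'
After 3 (w): row=0 col=10 char='s'
After 4 (G): row=5 col=0 char='l'
After 5 (l): row=5 col=1 char='e'
After 6 (b): row=5 col=0 char='l'

Answer: leaf sand  dog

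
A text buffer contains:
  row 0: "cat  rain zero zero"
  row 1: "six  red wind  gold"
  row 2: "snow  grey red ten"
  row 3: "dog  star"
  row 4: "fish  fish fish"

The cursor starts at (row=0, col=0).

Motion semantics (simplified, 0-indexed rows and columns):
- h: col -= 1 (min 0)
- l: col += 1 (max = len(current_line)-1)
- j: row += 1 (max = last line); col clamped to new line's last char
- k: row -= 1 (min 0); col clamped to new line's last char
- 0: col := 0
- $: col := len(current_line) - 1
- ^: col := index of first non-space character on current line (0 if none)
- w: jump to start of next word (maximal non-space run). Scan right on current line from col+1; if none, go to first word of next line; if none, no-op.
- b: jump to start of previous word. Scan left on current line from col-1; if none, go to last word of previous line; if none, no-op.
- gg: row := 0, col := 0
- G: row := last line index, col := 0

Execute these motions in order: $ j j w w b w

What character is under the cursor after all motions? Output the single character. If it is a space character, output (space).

After 1 ($): row=0 col=18 char='o'
After 2 (j): row=1 col=18 char='d'
After 3 (j): row=2 col=17 char='n'
After 4 (w): row=3 col=0 char='d'
After 5 (w): row=3 col=5 char='s'
After 6 (b): row=3 col=0 char='d'
After 7 (w): row=3 col=5 char='s'

Answer: s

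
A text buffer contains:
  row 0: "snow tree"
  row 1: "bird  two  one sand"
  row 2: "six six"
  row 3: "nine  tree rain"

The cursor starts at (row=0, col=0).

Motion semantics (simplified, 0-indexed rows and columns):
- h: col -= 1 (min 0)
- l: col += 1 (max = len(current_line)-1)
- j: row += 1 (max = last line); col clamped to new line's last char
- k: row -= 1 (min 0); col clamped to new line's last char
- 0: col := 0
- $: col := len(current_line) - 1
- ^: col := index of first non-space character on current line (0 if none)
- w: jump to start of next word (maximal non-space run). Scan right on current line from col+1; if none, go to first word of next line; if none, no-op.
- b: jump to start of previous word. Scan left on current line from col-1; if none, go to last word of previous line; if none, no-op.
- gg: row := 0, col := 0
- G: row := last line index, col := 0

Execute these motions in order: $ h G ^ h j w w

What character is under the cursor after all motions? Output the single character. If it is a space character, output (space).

Answer: r

Derivation:
After 1 ($): row=0 col=8 char='e'
After 2 (h): row=0 col=7 char='e'
After 3 (G): row=3 col=0 char='n'
After 4 (^): row=3 col=0 char='n'
After 5 (h): row=3 col=0 char='n'
After 6 (j): row=3 col=0 char='n'
After 7 (w): row=3 col=6 char='t'
After 8 (w): row=3 col=11 char='r'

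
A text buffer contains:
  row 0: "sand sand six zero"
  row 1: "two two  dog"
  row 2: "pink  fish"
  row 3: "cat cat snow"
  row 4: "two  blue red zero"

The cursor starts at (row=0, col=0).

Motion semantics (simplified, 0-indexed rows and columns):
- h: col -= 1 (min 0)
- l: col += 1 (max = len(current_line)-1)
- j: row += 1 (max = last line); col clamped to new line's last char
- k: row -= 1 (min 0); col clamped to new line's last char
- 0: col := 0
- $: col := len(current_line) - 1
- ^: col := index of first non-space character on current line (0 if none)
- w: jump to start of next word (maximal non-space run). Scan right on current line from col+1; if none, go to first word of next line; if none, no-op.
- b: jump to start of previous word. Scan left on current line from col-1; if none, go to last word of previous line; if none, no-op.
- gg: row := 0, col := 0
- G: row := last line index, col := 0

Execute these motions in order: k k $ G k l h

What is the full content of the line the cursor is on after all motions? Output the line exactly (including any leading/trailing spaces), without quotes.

After 1 (k): row=0 col=0 char='s'
After 2 (k): row=0 col=0 char='s'
After 3 ($): row=0 col=17 char='o'
After 4 (G): row=4 col=0 char='t'
After 5 (k): row=3 col=0 char='c'
After 6 (l): row=3 col=1 char='a'
After 7 (h): row=3 col=0 char='c'

Answer: cat cat snow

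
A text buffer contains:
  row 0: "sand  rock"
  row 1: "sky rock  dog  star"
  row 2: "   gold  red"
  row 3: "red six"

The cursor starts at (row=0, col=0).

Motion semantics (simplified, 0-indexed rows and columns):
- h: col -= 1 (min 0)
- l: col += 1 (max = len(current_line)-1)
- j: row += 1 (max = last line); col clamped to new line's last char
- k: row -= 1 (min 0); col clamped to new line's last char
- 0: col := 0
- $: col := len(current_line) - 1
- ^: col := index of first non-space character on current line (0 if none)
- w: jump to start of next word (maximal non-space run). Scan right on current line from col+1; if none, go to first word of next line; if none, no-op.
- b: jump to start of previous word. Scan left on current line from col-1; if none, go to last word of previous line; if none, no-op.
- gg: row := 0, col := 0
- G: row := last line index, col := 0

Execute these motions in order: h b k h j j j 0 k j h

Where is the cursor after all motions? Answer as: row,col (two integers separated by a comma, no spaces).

Answer: 3,0

Derivation:
After 1 (h): row=0 col=0 char='s'
After 2 (b): row=0 col=0 char='s'
After 3 (k): row=0 col=0 char='s'
After 4 (h): row=0 col=0 char='s'
After 5 (j): row=1 col=0 char='s'
After 6 (j): row=2 col=0 char='_'
After 7 (j): row=3 col=0 char='r'
After 8 (0): row=3 col=0 char='r'
After 9 (k): row=2 col=0 char='_'
After 10 (j): row=3 col=0 char='r'
After 11 (h): row=3 col=0 char='r'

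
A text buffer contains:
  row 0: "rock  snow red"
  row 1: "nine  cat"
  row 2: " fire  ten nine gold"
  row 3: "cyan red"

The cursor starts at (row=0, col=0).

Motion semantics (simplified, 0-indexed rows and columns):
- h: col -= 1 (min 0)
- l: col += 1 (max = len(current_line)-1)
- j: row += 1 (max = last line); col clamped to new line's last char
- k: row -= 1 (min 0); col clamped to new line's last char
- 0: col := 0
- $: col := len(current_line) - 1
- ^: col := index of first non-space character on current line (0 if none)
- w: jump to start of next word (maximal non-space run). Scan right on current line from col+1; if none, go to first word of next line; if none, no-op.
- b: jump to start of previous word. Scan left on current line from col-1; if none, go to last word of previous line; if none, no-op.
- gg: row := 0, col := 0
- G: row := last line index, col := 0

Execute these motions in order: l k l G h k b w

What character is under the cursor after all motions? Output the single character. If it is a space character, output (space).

Answer: f

Derivation:
After 1 (l): row=0 col=1 char='o'
After 2 (k): row=0 col=1 char='o'
After 3 (l): row=0 col=2 char='c'
After 4 (G): row=3 col=0 char='c'
After 5 (h): row=3 col=0 char='c'
After 6 (k): row=2 col=0 char='_'
After 7 (b): row=1 col=6 char='c'
After 8 (w): row=2 col=1 char='f'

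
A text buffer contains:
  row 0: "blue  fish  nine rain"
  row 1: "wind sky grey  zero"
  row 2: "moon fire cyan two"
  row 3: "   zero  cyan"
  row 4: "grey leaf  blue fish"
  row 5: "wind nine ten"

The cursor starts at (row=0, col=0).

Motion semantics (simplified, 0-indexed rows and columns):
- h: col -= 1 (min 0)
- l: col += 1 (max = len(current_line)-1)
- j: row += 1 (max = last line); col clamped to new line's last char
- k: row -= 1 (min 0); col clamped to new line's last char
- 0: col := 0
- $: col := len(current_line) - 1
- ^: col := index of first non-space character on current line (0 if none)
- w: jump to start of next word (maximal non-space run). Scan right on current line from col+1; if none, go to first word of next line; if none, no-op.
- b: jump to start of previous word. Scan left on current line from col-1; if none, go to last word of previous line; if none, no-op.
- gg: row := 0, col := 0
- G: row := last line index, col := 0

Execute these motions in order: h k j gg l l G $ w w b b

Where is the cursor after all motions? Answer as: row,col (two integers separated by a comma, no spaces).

Answer: 5,5

Derivation:
After 1 (h): row=0 col=0 char='b'
After 2 (k): row=0 col=0 char='b'
After 3 (j): row=1 col=0 char='w'
After 4 (gg): row=0 col=0 char='b'
After 5 (l): row=0 col=1 char='l'
After 6 (l): row=0 col=2 char='u'
After 7 (G): row=5 col=0 char='w'
After 8 ($): row=5 col=12 char='n'
After 9 (w): row=5 col=12 char='n'
After 10 (w): row=5 col=12 char='n'
After 11 (b): row=5 col=10 char='t'
After 12 (b): row=5 col=5 char='n'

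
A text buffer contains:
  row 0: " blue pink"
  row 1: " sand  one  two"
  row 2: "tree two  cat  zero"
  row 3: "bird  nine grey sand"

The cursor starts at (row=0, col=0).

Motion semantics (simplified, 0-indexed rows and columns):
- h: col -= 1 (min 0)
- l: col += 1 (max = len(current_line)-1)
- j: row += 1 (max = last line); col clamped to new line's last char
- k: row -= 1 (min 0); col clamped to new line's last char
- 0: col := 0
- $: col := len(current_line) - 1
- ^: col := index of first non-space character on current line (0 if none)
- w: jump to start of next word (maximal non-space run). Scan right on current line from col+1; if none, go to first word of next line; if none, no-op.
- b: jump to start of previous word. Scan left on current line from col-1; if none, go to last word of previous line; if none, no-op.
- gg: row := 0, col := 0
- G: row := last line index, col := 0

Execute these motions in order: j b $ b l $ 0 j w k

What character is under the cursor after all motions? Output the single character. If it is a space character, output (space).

After 1 (j): row=1 col=0 char='_'
After 2 (b): row=0 col=6 char='p'
After 3 ($): row=0 col=9 char='k'
After 4 (b): row=0 col=6 char='p'
After 5 (l): row=0 col=7 char='i'
After 6 ($): row=0 col=9 char='k'
After 7 (0): row=0 col=0 char='_'
After 8 (j): row=1 col=0 char='_'
After 9 (w): row=1 col=1 char='s'
After 10 (k): row=0 col=1 char='b'

Answer: b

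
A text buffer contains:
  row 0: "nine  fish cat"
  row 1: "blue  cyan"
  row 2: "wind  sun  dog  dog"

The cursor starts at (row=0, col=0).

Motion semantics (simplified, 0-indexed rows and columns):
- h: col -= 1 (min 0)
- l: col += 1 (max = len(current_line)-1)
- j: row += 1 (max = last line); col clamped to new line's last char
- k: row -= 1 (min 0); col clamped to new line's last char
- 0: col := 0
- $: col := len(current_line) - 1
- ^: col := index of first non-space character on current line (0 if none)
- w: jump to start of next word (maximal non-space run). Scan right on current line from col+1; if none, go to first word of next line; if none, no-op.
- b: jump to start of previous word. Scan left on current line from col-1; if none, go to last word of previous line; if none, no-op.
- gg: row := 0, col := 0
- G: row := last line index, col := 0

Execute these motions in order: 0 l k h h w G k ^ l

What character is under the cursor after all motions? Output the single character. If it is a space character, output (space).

After 1 (0): row=0 col=0 char='n'
After 2 (l): row=0 col=1 char='i'
After 3 (k): row=0 col=1 char='i'
After 4 (h): row=0 col=0 char='n'
After 5 (h): row=0 col=0 char='n'
After 6 (w): row=0 col=6 char='f'
After 7 (G): row=2 col=0 char='w'
After 8 (k): row=1 col=0 char='b'
After 9 (^): row=1 col=0 char='b'
After 10 (l): row=1 col=1 char='l'

Answer: l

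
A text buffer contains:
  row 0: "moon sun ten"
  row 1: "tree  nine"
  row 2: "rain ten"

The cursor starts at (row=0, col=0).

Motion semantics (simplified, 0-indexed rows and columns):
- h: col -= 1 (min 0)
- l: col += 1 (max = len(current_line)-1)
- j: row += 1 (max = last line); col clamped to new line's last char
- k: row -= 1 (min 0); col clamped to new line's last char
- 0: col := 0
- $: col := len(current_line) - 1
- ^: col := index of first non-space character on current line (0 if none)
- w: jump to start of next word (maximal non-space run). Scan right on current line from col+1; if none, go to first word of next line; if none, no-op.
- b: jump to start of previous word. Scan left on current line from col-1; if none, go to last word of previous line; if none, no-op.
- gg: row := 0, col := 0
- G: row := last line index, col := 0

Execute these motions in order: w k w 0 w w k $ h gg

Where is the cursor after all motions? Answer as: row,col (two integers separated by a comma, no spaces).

After 1 (w): row=0 col=5 char='s'
After 2 (k): row=0 col=5 char='s'
After 3 (w): row=0 col=9 char='t'
After 4 (0): row=0 col=0 char='m'
After 5 (w): row=0 col=5 char='s'
After 6 (w): row=0 col=9 char='t'
After 7 (k): row=0 col=9 char='t'
After 8 ($): row=0 col=11 char='n'
After 9 (h): row=0 col=10 char='e'
After 10 (gg): row=0 col=0 char='m'

Answer: 0,0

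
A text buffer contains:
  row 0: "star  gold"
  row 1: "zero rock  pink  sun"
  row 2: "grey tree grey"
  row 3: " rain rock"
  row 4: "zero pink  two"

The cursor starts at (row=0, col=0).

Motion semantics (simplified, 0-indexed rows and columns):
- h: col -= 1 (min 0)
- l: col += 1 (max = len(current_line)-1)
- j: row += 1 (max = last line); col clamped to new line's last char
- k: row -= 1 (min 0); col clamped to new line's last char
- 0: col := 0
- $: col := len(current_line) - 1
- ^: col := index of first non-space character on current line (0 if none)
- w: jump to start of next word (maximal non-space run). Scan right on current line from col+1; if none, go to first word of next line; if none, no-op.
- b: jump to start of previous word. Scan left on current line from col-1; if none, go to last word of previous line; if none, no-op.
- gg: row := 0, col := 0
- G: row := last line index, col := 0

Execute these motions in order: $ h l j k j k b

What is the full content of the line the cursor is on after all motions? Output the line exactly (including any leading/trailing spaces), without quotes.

Answer: star  gold

Derivation:
After 1 ($): row=0 col=9 char='d'
After 2 (h): row=0 col=8 char='l'
After 3 (l): row=0 col=9 char='d'
After 4 (j): row=1 col=9 char='_'
After 5 (k): row=0 col=9 char='d'
After 6 (j): row=1 col=9 char='_'
After 7 (k): row=0 col=9 char='d'
After 8 (b): row=0 col=6 char='g'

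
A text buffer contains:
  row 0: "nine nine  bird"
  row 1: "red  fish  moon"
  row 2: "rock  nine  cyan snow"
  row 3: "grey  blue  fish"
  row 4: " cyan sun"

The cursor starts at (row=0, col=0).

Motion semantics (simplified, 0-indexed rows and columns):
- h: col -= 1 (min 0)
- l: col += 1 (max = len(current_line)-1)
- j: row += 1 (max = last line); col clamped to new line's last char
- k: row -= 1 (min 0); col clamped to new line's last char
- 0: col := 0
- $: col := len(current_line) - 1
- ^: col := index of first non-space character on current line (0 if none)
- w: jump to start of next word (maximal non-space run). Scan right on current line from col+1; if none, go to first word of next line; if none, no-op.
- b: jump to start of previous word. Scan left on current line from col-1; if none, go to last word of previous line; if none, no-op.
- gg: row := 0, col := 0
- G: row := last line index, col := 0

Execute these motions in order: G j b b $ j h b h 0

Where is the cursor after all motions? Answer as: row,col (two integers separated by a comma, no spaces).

Answer: 4,0

Derivation:
After 1 (G): row=4 col=0 char='_'
After 2 (j): row=4 col=0 char='_'
After 3 (b): row=3 col=12 char='f'
After 4 (b): row=3 col=6 char='b'
After 5 ($): row=3 col=15 char='h'
After 6 (j): row=4 col=8 char='n'
After 7 (h): row=4 col=7 char='u'
After 8 (b): row=4 col=6 char='s'
After 9 (h): row=4 col=5 char='_'
After 10 (0): row=4 col=0 char='_'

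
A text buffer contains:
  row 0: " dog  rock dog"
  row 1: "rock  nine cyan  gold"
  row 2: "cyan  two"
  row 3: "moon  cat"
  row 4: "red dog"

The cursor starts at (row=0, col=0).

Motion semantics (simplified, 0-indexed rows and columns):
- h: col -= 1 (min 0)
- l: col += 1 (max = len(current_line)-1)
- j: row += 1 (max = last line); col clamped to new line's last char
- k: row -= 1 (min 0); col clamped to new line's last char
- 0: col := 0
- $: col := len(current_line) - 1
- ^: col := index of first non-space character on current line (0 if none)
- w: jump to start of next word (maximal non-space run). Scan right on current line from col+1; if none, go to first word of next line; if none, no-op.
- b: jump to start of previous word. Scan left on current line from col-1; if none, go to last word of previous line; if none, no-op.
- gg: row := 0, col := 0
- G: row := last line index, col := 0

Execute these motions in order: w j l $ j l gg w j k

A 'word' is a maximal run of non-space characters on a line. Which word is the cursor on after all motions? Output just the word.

Answer: dog

Derivation:
After 1 (w): row=0 col=1 char='d'
After 2 (j): row=1 col=1 char='o'
After 3 (l): row=1 col=2 char='c'
After 4 ($): row=1 col=20 char='d'
After 5 (j): row=2 col=8 char='o'
After 6 (l): row=2 col=8 char='o'
After 7 (gg): row=0 col=0 char='_'
After 8 (w): row=0 col=1 char='d'
After 9 (j): row=1 col=1 char='o'
After 10 (k): row=0 col=1 char='d'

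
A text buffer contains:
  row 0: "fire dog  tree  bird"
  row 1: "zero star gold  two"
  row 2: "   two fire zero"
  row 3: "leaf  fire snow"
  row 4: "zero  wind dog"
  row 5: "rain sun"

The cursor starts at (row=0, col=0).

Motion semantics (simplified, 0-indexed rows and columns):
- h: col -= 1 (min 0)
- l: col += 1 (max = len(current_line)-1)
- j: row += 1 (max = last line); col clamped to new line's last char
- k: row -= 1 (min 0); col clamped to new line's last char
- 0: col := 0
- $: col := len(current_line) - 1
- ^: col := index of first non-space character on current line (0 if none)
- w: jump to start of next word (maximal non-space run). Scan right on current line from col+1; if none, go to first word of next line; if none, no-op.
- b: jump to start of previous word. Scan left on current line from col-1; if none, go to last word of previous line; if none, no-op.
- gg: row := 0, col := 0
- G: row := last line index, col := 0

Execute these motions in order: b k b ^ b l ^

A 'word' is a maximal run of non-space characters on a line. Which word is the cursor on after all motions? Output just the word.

After 1 (b): row=0 col=0 char='f'
After 2 (k): row=0 col=0 char='f'
After 3 (b): row=0 col=0 char='f'
After 4 (^): row=0 col=0 char='f'
After 5 (b): row=0 col=0 char='f'
After 6 (l): row=0 col=1 char='i'
After 7 (^): row=0 col=0 char='f'

Answer: fire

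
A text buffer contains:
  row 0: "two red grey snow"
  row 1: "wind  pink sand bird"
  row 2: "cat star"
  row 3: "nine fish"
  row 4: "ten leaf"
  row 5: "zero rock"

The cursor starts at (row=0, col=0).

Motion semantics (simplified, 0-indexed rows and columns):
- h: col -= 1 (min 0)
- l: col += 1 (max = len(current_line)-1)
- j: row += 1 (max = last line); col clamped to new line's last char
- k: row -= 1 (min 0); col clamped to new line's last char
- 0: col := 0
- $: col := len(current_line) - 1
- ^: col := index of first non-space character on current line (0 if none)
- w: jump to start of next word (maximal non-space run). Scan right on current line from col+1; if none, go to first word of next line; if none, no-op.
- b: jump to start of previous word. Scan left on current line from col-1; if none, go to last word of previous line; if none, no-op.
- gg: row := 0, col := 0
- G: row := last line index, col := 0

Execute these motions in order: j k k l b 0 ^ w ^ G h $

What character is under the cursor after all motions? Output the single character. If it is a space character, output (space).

After 1 (j): row=1 col=0 char='w'
After 2 (k): row=0 col=0 char='t'
After 3 (k): row=0 col=0 char='t'
After 4 (l): row=0 col=1 char='w'
After 5 (b): row=0 col=0 char='t'
After 6 (0): row=0 col=0 char='t'
After 7 (^): row=0 col=0 char='t'
After 8 (w): row=0 col=4 char='r'
After 9 (^): row=0 col=0 char='t'
After 10 (G): row=5 col=0 char='z'
After 11 (h): row=5 col=0 char='z'
After 12 ($): row=5 col=8 char='k'

Answer: k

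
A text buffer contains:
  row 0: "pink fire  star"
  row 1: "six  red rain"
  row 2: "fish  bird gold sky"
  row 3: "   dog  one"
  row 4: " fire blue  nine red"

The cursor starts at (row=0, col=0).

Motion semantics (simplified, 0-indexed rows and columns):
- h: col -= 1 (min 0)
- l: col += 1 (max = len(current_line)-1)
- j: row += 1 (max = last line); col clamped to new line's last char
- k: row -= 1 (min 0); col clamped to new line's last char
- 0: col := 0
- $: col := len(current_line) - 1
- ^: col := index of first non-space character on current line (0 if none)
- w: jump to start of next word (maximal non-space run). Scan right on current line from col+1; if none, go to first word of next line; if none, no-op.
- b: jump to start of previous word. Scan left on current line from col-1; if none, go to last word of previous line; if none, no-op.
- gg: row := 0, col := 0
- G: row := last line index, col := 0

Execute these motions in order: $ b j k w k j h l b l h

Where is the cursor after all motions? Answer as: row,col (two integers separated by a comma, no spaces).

Answer: 1,0

Derivation:
After 1 ($): row=0 col=14 char='r'
After 2 (b): row=0 col=11 char='s'
After 3 (j): row=1 col=11 char='i'
After 4 (k): row=0 col=11 char='s'
After 5 (w): row=1 col=0 char='s'
After 6 (k): row=0 col=0 char='p'
After 7 (j): row=1 col=0 char='s'
After 8 (h): row=1 col=0 char='s'
After 9 (l): row=1 col=1 char='i'
After 10 (b): row=1 col=0 char='s'
After 11 (l): row=1 col=1 char='i'
After 12 (h): row=1 col=0 char='s'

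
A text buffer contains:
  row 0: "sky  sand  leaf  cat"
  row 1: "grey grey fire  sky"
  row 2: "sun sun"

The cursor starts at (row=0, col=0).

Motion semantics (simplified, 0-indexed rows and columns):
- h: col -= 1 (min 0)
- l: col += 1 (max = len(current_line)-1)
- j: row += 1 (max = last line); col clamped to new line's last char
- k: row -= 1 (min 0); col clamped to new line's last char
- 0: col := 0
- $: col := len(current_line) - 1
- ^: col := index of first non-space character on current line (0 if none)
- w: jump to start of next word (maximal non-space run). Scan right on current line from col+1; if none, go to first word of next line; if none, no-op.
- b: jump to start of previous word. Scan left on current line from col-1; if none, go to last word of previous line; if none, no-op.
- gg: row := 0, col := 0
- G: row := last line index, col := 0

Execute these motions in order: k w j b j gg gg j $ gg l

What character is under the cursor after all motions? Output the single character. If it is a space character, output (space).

After 1 (k): row=0 col=0 char='s'
After 2 (w): row=0 col=5 char='s'
After 3 (j): row=1 col=5 char='g'
After 4 (b): row=1 col=0 char='g'
After 5 (j): row=2 col=0 char='s'
After 6 (gg): row=0 col=0 char='s'
After 7 (gg): row=0 col=0 char='s'
After 8 (j): row=1 col=0 char='g'
After 9 ($): row=1 col=18 char='y'
After 10 (gg): row=0 col=0 char='s'
After 11 (l): row=0 col=1 char='k'

Answer: k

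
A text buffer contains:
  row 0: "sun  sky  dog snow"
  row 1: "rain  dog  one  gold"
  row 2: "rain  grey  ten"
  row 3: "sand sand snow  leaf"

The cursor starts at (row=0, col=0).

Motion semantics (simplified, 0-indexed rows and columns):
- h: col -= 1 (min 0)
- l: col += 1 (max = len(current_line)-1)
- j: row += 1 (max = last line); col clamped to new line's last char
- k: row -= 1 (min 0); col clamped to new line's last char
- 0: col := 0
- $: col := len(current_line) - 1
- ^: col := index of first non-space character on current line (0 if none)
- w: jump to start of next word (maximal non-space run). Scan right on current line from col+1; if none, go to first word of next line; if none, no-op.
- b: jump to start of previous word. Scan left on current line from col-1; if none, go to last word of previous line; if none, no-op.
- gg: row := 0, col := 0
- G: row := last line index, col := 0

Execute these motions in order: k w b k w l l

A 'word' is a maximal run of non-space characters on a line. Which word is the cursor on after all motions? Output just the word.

After 1 (k): row=0 col=0 char='s'
After 2 (w): row=0 col=5 char='s'
After 3 (b): row=0 col=0 char='s'
After 4 (k): row=0 col=0 char='s'
After 5 (w): row=0 col=5 char='s'
After 6 (l): row=0 col=6 char='k'
After 7 (l): row=0 col=7 char='y'

Answer: sky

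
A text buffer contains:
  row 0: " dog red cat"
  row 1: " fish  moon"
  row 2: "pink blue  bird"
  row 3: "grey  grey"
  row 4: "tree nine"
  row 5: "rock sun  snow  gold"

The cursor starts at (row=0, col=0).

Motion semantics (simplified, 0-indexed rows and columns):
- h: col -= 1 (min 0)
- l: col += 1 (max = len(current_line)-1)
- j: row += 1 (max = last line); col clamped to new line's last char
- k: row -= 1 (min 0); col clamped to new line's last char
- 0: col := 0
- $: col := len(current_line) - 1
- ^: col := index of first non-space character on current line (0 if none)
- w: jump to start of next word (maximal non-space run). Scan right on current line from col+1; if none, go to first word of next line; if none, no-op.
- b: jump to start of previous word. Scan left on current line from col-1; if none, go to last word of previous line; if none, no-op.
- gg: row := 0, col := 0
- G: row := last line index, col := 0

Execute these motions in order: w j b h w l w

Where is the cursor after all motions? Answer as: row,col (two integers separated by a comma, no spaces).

Answer: 1,1

Derivation:
After 1 (w): row=0 col=1 char='d'
After 2 (j): row=1 col=1 char='f'
After 3 (b): row=0 col=9 char='c'
After 4 (h): row=0 col=8 char='_'
After 5 (w): row=0 col=9 char='c'
After 6 (l): row=0 col=10 char='a'
After 7 (w): row=1 col=1 char='f'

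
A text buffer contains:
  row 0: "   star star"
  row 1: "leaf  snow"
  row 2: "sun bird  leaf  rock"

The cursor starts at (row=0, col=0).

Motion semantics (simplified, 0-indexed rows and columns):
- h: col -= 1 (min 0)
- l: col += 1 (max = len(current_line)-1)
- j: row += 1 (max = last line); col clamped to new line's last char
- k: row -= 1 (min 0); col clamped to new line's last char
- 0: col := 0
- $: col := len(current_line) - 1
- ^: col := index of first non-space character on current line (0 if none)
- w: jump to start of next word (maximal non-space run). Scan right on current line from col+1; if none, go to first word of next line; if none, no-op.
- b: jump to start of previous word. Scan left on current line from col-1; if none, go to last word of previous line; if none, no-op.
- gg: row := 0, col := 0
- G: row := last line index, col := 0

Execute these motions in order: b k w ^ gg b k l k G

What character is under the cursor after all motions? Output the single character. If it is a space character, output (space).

Answer: s

Derivation:
After 1 (b): row=0 col=0 char='_'
After 2 (k): row=0 col=0 char='_'
After 3 (w): row=0 col=3 char='s'
After 4 (^): row=0 col=3 char='s'
After 5 (gg): row=0 col=0 char='_'
After 6 (b): row=0 col=0 char='_'
After 7 (k): row=0 col=0 char='_'
After 8 (l): row=0 col=1 char='_'
After 9 (k): row=0 col=1 char='_'
After 10 (G): row=2 col=0 char='s'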